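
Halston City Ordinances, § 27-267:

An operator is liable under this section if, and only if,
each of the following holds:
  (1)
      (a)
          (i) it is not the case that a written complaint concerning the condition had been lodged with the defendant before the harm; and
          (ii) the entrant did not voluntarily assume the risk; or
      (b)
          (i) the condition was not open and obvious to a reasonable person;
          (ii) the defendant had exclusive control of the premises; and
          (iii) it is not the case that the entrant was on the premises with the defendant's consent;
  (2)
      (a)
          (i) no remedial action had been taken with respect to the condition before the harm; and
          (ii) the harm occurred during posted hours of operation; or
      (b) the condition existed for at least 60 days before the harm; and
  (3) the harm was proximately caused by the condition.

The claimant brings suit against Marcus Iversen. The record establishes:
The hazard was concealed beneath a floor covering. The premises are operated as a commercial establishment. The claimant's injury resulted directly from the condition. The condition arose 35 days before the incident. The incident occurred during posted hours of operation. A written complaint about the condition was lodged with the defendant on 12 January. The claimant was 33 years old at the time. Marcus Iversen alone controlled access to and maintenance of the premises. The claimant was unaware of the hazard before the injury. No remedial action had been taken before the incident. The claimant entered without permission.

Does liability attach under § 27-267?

Yes — liable.

(i) not (complaint lodged) — fails.
(ii) no assumed risk — met.
(a) = F AND T = false.
(i) not open/obvious — satisfied.
(ii) exclusive control — holds.
(iii) not (consent to enter) — satisfied.
(b): T AND T AND T → true.
(1): F OR T → true.
(i) no remedial action — satisfied.
(ii) during posted hours — met.
(a): T AND T → true.
(b) condition ≥60 days old — fails.
(2): T OR F → true.
(3) proximate cause — satisfied.
Overall = T AND T AND T = true.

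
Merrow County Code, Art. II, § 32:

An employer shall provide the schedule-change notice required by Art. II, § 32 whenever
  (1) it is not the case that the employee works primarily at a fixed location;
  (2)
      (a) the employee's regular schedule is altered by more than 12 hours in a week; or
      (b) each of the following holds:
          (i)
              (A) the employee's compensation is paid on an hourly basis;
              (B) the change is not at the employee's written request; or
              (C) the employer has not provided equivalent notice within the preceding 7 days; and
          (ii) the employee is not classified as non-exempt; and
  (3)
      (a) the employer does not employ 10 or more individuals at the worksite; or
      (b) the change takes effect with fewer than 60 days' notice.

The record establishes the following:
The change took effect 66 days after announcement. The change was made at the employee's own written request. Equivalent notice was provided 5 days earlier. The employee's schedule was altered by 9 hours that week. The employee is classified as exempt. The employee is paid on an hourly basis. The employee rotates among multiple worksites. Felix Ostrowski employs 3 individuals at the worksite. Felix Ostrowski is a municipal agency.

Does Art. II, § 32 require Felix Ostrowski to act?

(1) not (fixed location) — holds.
(a) schedule shift > 12h — fails.
(A) hourly-paid — holds.
(B) not employee-requested — fails.
(C) no recent notice — not met.
So (i) is satisfied (T OR F OR F).
(ii) not (non-exempt) — met.
(b) = T AND T = true.
(2): F OR T → true.
(a) not (≥ 10 at site) — satisfied.
(b) < 60 days' notice — not met.
So (3) is satisfied (T OR F).
Overall = T AND T AND T = true.

Yes — required.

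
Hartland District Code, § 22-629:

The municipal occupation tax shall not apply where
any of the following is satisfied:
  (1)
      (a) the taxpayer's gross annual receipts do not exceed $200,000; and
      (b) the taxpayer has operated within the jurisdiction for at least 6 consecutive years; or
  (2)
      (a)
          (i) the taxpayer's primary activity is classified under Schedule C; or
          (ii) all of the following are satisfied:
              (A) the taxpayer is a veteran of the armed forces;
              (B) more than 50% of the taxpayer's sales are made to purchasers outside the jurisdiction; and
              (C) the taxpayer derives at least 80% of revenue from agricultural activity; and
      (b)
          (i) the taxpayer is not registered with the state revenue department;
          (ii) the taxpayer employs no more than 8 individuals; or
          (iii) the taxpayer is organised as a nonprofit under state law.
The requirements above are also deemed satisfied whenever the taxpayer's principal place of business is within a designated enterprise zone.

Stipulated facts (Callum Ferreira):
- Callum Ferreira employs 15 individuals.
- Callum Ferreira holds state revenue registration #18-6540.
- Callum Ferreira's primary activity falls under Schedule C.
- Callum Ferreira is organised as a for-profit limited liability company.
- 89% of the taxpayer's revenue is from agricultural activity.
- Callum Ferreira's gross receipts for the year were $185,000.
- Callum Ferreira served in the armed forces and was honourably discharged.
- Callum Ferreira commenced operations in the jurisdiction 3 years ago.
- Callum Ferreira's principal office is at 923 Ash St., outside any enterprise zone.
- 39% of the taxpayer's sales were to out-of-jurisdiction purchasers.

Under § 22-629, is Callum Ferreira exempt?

(a) receipts ≤ $200,000 — met.
(b) ≥ 6 yrs in jurisdiction — not met.
(1) = T AND F = false.
(i) Schedule C activity — satisfied.
(A) veteran — met.
(B) >50% out-of-jur. sales — not met.
(C) ≥80% agricultural — met.
(ii) = T AND F AND T = false.
(a) = T OR F = true.
(i) not (state-registered) — fails.
(ii) ≤ 8 employees — fails.
(iii) nonprofit — not satisfied.
So (b) is not satisfied (F OR F OR F).
(2) = T AND F = false.
Overall: F OR F → false.
Exception (in enterprise zone) — not satisfied.
Result: main false OR exception false → false.

No — not exempt.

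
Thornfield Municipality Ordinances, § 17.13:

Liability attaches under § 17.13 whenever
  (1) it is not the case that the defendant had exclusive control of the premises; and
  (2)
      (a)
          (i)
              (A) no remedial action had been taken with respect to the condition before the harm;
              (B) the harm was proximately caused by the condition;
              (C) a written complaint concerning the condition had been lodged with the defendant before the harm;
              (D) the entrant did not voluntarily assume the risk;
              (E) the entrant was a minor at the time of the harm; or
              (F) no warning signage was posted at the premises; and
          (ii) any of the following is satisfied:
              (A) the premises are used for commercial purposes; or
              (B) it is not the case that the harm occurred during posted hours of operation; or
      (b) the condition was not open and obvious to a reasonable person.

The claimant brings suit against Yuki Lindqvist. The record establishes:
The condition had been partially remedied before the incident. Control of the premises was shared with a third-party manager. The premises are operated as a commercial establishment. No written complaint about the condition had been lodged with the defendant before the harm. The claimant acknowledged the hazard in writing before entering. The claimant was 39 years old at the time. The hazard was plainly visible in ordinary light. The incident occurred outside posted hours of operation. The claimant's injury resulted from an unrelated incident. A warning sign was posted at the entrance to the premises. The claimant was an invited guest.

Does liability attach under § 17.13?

No — not liable.

(1) not (exclusive control) — holds.
(A) no remedial action — not met.
(B) proximate cause — fails.
(C) complaint lodged — fails.
(D) no assumed risk — not met.
(E) entrant a minor — fails.
(F) no signage posted — fails.
So (i) is not satisfied (F OR F OR F OR F OR F OR F).
(A) commercial use — satisfied.
(B) not (during posted hours) — satisfied.
(ii) = T OR T = true.
So (a) is not satisfied (F AND T).
(b) not open/obvious — fails.
(2): F OR F → false.
Overall: T AND F → false.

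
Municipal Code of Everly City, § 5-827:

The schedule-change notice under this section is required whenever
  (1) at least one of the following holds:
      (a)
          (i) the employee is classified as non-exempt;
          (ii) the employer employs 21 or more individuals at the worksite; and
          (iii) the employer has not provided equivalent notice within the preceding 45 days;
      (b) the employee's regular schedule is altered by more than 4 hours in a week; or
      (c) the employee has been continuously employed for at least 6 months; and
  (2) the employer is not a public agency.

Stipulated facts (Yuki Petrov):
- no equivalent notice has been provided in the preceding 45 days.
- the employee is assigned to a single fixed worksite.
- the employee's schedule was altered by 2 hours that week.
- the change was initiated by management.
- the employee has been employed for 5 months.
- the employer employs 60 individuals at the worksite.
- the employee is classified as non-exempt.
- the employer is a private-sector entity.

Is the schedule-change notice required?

(i) non-exempt — satisfied.
(ii) ≥ 21 at site — holds.
(iii) no recent notice — met.
So (a) is satisfied (T AND T AND T).
(b) schedule shift > 4h — fails.
(c) tenure ≥ 6 mo. — not met.
(1): T OR F OR F → true.
(2) not (public agency) — satisfied.
Overall: T AND T → true.

Yes — required.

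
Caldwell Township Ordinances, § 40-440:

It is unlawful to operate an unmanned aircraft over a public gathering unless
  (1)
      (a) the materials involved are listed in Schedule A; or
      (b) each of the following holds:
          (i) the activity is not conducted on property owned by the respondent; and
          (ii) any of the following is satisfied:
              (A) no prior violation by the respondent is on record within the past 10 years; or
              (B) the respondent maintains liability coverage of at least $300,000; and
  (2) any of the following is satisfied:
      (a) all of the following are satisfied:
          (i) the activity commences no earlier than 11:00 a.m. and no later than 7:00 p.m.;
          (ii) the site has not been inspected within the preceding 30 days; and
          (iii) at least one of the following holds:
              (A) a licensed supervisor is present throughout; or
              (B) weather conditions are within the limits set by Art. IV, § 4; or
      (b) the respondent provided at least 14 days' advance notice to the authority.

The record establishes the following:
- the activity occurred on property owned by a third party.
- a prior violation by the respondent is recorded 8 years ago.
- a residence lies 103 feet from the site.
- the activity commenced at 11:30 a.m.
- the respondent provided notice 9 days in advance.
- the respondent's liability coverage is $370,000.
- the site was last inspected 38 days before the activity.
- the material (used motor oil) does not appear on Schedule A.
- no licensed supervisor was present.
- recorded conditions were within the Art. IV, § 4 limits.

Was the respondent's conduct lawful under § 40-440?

Yes — lawful.

(a) Schedule A material — fails.
(i) not (own property) — satisfied.
(A) no prior violation — not met.
(B) coverage ≥ $300,000 — holds.
So (ii) is satisfied (F OR T).
So (b) is satisfied (T AND T).
(1) = F OR T = true.
(i) start within hours — holds.
(ii) not (site inspected) — satisfied.
(A) supervisor present — not satisfied.
(B) weather ok — satisfied.
(iii): F OR T → true.
(a): T AND T AND T → true.
(b) ≥14 days' notice — not met.
(2): T OR F → true.
Overall: T AND T → true.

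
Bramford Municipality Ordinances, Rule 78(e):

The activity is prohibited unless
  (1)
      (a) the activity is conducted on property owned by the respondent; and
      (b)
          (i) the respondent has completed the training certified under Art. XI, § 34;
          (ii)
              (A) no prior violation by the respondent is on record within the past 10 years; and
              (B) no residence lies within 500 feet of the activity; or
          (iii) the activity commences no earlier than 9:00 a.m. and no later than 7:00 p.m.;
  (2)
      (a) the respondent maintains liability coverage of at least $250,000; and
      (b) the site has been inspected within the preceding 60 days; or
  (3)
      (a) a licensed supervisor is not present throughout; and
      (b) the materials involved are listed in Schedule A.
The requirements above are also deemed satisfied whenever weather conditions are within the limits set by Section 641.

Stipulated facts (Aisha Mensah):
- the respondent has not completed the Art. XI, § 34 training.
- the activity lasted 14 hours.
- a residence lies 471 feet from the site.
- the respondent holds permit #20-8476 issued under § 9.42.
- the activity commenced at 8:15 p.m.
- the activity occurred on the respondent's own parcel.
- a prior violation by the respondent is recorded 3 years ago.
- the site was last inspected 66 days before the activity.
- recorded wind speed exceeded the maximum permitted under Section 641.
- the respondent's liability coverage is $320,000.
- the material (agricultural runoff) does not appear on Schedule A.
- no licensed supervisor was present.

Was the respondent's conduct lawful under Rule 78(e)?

(a) own property — holds.
(i) training certified — not satisfied.
(A) no prior violation — not met.
(B) no residence in 500 ft — not met.
(ii) = F AND F = false.
(iii) start within hours — not satisfied.
(b) = F OR F OR F = false.
(1): T AND F → false.
(a) coverage ≥ $250,000 — holds.
(b) site inspected — fails.
So (2) is not satisfied (T AND F).
(a) not (supervisor present) — satisfied.
(b) Schedule A material — not satisfied.
(3): T AND F → false.
So Overall is not satisfied (F OR F OR F).
Exception (weather ok) — not satisfied.
Result: main false OR exception false → false.

No — unlawful.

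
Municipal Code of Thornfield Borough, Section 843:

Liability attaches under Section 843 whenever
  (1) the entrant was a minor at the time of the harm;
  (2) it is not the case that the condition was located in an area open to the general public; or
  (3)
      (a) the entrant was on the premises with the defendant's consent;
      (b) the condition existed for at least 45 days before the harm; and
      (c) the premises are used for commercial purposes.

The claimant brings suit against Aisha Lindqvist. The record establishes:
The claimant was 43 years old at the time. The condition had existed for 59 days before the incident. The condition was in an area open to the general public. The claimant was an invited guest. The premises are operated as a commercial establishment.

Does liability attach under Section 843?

(1) entrant a minor — not met.
(2) not (public area) — not satisfied.
(a) consent to enter — holds.
(b) condition ≥45 days old — satisfied.
(c) commercial use — satisfied.
(3): T AND T AND T → true.
Overall: F OR F OR T → true.

Yes — liable.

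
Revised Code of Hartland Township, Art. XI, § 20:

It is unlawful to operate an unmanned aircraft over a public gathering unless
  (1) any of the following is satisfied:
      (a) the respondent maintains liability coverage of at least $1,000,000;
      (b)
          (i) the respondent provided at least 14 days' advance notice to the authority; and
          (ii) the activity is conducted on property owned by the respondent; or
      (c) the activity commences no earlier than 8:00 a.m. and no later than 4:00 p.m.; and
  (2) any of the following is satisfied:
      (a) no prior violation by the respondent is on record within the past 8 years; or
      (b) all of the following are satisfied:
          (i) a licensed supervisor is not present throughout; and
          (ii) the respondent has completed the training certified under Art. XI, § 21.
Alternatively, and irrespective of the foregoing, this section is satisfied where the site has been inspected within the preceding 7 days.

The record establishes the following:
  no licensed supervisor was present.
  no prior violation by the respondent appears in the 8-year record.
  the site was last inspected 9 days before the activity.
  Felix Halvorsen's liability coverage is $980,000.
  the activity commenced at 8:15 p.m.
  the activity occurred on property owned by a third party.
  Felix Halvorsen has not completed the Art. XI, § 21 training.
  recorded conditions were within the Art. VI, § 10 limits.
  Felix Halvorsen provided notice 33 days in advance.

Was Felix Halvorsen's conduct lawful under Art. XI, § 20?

(a) coverage ≥ $1,000,000 — fails.
(i) ≥14 days' notice — met.
(ii) own property — not satisfied.
(b) = T AND F = false.
(c) start within hours — not satisfied.
(1): F OR F OR F → false.
(a) no prior violation — satisfied.
(i) not (supervisor present) — holds.
(ii) training certified — not satisfied.
(b) = T AND F = false.
(2): T OR F → true.
So Overall is not satisfied (F AND T).
Exception (site inspected) — not satisfied.
Result: main false OR exception false → false.

No — unlawful.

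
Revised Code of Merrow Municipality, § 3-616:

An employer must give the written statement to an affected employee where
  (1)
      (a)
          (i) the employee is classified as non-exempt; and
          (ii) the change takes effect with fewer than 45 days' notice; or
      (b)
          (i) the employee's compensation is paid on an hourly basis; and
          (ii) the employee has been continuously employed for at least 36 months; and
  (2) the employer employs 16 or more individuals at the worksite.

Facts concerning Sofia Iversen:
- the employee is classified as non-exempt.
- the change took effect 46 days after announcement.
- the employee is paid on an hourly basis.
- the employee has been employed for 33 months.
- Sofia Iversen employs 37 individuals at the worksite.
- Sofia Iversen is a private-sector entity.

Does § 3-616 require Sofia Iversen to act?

No — not required.

(i) non-exempt — satisfied.
(ii) < 45 days' notice — fails.
So (a) is not satisfied (T AND F).
(i) hourly-paid — met.
(ii) tenure ≥ 36 mo. — not met.
So (b) is not satisfied (T AND F).
(1): F OR F → false.
(2) ≥ 16 at site — satisfied.
Overall = F AND T = false.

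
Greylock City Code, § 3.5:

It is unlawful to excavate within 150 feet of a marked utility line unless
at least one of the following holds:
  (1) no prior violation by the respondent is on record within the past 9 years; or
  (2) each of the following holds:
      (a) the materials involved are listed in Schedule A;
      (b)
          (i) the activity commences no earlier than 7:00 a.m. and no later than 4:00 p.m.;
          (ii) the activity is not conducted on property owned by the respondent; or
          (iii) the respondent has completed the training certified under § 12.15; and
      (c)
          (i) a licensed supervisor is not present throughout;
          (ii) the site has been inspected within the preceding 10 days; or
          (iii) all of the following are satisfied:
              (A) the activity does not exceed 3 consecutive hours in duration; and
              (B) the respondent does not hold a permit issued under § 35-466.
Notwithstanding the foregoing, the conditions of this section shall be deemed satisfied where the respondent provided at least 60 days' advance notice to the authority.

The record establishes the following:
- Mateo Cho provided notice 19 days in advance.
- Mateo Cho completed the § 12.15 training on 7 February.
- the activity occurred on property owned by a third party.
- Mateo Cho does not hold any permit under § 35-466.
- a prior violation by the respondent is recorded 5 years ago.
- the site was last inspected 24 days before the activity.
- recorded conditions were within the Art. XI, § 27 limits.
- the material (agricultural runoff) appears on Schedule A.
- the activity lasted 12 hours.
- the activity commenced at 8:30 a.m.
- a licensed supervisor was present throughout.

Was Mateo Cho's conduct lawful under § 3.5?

No — unlawful.

(1) no prior violation — fails.
(a) Schedule A material — holds.
(i) start within hours — satisfied.
(ii) not (own property) — holds.
(iii) training certified — satisfied.
(b) = T OR T OR T = true.
(i) not (supervisor present) — not met.
(ii) site inspected — not satisfied.
(A) ≤ 3 hrs duration — fails.
(B) not (holds permit) — satisfied.
So (iii) is not satisfied (F AND T).
(c): F OR F OR F → false.
So (2) is not satisfied (T AND T AND F).
So Overall is not satisfied (F OR F).
Exception (≥60 days' notice) — not satisfied.
Result: main false OR exception false → false.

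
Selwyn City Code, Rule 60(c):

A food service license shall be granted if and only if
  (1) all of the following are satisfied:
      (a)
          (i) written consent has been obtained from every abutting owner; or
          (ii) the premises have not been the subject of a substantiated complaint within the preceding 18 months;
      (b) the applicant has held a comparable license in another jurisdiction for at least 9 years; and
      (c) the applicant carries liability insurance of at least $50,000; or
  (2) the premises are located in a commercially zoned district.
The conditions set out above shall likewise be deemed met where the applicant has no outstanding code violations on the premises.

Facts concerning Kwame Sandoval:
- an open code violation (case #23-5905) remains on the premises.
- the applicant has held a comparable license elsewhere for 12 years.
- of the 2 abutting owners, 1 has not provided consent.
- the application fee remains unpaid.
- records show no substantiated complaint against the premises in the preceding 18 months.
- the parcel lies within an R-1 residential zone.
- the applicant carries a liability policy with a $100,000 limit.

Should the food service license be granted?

Yes — granted.

(i) all abutters consent — not met.
(ii) no complaint in 18 mo. — met.
So (a) is satisfied (F OR T).
(b) prior license ≥ 9 yr — met.
(c) insurance ≥ $50,000 — met.
(1): T AND T AND T → true.
(2) commercially zoned — fails.
Overall: T OR F → true.
Exception (no code violations) — not satisfied.
Result: main true OR exception false → true.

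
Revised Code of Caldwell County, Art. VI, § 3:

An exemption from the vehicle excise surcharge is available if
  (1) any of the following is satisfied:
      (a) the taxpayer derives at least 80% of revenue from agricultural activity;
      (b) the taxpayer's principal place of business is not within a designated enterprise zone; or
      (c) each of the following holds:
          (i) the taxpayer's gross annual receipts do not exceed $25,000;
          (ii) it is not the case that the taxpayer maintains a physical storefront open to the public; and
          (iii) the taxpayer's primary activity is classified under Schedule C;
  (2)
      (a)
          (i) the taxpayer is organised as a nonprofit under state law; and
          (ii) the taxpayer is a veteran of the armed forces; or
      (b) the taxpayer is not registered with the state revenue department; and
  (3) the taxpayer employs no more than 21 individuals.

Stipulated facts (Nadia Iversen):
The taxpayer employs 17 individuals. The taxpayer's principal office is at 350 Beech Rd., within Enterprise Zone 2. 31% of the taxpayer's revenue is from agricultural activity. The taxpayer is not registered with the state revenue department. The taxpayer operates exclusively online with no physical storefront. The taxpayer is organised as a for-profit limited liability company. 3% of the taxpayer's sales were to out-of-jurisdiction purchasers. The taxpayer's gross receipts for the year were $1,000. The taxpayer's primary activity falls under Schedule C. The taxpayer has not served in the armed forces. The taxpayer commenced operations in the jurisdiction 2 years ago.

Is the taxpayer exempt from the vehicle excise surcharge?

(a) ≥80% agricultural — not met.
(b) not (in enterprise zone) — fails.
(i) receipts ≤ $25,000 — holds.
(ii) not (has storefront) — satisfied.
(iii) Schedule C activity — satisfied.
(c) = T AND T AND T = true.
So (1) is satisfied (F OR F OR T).
(i) nonprofit — not satisfied.
(ii) veteran — not met.
So (a) is not satisfied (F AND F).
(b) not (state-registered) — holds.
So (2) is satisfied (F OR T).
(3) ≤ 21 employees — met.
Overall = T AND T AND T = true.

Yes — exempt.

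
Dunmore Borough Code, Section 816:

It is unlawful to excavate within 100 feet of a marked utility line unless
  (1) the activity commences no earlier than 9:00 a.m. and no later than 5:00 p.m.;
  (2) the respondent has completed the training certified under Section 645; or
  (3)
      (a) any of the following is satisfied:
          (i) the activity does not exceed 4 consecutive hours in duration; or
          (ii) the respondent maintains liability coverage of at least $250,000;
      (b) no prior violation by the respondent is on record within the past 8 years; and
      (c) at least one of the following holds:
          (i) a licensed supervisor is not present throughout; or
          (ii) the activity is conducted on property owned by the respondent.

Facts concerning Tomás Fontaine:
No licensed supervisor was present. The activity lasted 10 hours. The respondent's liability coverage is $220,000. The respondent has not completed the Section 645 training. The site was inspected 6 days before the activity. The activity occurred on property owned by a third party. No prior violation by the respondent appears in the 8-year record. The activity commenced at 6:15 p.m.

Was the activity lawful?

No — unlawful.

(1) start within hours — not met.
(2) training certified — not met.
(i) ≤ 4 hrs duration — not met.
(ii) coverage ≥ $250,000 — not satisfied.
So (a) is not satisfied (F OR F).
(b) no prior violation — holds.
(i) not (supervisor present) — holds.
(ii) own property — fails.
So (c) is satisfied (T OR F).
(3) = F AND T AND T = false.
Overall: F OR F OR F → false.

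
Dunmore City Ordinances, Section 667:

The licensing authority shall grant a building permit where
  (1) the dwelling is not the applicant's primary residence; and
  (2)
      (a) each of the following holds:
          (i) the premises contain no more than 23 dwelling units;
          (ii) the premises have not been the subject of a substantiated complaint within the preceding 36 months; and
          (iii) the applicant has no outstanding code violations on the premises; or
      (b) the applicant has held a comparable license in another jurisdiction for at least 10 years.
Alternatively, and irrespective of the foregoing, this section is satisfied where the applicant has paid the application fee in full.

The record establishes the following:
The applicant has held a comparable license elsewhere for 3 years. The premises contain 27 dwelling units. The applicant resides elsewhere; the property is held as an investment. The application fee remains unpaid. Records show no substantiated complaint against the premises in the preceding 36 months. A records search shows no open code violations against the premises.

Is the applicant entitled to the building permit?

No — denied.

(1) not (primary residence) — satisfied.
(i) ≤ 23 units — not met.
(ii) no complaint in 36 mo. — met.
(iii) no code violations — holds.
So (a) is not satisfied (F AND T AND T).
(b) prior license ≥ 10 yr — not met.
(2): F OR F → false.
So Overall is not satisfied (T AND F).
Exception (fee paid) — not satisfied.
Result: main false OR exception false → false.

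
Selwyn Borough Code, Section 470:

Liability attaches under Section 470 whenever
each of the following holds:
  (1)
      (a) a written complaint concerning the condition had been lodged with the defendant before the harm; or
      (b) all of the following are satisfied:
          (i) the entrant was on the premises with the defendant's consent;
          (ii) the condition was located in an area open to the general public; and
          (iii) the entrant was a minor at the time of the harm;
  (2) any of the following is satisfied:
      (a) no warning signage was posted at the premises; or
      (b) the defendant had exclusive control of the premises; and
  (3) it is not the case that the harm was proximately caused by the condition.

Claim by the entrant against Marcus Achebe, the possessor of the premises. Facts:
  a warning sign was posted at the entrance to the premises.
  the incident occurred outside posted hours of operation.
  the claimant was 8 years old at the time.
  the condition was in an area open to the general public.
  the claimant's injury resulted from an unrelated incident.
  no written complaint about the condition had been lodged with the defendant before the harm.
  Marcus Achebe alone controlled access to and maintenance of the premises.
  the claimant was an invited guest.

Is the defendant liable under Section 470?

Yes — liable.

(a) complaint lodged — fails.
(i) consent to enter — holds.
(ii) public area — holds.
(iii) entrant a minor — satisfied.
(b): T AND T AND T → true.
(1) = F OR T = true.
(a) no signage posted — not met.
(b) exclusive control — satisfied.
(2) = F OR T = true.
(3) not (proximate cause) — met.
So Overall is satisfied (T AND T AND T).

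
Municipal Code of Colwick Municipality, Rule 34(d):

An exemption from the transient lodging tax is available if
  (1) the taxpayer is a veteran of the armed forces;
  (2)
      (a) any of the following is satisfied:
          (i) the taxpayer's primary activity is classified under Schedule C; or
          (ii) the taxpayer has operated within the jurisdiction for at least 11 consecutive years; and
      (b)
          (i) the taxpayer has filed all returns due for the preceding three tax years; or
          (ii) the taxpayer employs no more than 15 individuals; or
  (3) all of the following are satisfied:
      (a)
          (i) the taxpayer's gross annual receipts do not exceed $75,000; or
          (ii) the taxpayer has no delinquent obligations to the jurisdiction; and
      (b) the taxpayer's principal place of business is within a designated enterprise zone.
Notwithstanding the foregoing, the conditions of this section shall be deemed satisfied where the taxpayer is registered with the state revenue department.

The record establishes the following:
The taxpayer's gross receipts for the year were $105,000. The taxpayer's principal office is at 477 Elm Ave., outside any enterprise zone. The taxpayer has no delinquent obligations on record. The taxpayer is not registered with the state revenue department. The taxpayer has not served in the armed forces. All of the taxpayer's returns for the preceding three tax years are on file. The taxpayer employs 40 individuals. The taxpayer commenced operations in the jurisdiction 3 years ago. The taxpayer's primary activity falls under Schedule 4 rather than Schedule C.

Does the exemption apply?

No — not exempt.

(1) veteran — fails.
(i) Schedule C activity — not met.
(ii) ≥ 11 yrs in jurisdiction — not satisfied.
So (a) is not satisfied (F OR F).
(i) returns current — met.
(ii) ≤ 15 employees — fails.
(b): T OR F → true.
(2) = F AND T = false.
(i) receipts ≤ $75,000 — not satisfied.
(ii) no delinquency — satisfied.
So (a) is satisfied (F OR T).
(b) in enterprise zone — fails.
(3): T AND F → false.
So Overall is not satisfied (F OR F OR F).
Exception (state-registered) — not satisfied.
Result: main false OR exception false → false.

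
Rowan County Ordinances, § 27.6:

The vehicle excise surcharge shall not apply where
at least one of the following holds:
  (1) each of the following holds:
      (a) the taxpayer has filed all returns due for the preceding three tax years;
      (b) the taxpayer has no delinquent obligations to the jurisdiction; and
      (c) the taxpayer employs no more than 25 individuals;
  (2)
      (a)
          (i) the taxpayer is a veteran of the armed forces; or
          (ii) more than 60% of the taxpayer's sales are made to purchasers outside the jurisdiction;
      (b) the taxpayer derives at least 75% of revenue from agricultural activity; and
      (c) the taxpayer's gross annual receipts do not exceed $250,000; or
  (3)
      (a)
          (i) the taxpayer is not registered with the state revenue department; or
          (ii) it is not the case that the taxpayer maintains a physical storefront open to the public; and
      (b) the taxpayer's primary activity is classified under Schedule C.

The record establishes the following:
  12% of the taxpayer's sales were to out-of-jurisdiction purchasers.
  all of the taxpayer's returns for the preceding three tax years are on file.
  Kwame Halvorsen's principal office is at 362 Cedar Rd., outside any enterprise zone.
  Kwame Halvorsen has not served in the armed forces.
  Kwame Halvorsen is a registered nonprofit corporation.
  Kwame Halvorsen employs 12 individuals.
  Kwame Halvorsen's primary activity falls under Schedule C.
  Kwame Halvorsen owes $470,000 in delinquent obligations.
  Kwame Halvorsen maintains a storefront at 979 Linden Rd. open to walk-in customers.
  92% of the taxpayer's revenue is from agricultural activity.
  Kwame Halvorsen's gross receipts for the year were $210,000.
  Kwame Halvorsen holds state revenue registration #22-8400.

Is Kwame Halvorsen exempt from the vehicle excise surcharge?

No — not exempt.

(a) returns current — met.
(b) no delinquency — not satisfied.
(c) ≤ 25 employees — met.
(1): T AND F AND T → false.
(i) veteran — not satisfied.
(ii) >60% out-of-jur. sales — not met.
(a) = F OR F = false.
(b) ≥75% agricultural — satisfied.
(c) receipts ≤ $250,000 — met.
(2): F AND T AND T → false.
(i) not (state-registered) — not satisfied.
(ii) not (has storefront) — not satisfied.
(a): F OR F → false.
(b) Schedule C activity — holds.
So (3) is not satisfied (F AND T).
Overall: F OR F OR F → false.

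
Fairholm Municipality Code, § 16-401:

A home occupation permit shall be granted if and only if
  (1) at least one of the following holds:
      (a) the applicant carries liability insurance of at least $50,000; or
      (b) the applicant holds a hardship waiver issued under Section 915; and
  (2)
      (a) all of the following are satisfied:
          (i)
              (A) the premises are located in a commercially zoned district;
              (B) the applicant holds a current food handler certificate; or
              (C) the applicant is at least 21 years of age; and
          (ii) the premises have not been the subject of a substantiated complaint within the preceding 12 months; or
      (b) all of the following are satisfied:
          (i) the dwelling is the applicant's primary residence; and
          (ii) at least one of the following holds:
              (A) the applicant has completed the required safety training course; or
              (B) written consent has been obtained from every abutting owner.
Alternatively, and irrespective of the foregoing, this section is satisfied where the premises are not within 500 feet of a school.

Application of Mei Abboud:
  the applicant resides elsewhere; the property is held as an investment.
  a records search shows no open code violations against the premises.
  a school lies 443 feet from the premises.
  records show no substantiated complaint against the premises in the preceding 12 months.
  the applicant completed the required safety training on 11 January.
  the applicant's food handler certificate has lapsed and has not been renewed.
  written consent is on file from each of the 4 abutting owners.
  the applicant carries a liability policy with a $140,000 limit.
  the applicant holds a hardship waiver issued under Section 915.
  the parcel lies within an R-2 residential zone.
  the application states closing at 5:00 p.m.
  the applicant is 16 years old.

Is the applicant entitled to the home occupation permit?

No — denied.

(a) insurance ≥ $50,000 — satisfied.
(b) hardship waiver — holds.
So (1) is satisfied (T OR T).
(A) commercially zoned — not met.
(B) food handler cert. — not met.
(C) age ≥ 21 — not met.
(i) = F OR F OR F = false.
(ii) no complaint in 12 mo. — satisfied.
So (a) is not satisfied (F AND T).
(i) primary residence — fails.
(A) safety training — met.
(B) all abutters consent — holds.
So (ii) is satisfied (T OR T).
(b) = F AND T = false.
(2): F OR F → false.
Overall: T AND F → false.
Exception (≥500 ft from school) — not satisfied.
Result: main false OR exception false → false.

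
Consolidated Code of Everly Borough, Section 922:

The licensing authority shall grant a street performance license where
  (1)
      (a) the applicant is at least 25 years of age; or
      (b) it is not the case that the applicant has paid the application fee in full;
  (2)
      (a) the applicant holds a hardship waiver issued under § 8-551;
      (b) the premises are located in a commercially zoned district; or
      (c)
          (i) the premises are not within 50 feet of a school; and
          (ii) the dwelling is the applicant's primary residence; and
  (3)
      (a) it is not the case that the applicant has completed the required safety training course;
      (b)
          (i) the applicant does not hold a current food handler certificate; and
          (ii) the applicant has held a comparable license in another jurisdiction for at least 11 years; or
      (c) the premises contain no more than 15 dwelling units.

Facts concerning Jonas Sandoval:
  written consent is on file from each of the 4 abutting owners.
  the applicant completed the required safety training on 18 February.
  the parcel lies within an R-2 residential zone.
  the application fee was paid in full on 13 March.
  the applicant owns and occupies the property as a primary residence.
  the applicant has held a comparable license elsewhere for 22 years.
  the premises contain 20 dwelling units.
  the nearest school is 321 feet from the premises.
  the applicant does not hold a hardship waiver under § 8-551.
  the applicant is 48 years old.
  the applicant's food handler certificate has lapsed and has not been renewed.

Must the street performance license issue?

(a) age ≥ 25 — holds.
(b) not (fee paid) — fails.
(1): T OR F → true.
(a) hardship waiver — not satisfied.
(b) commercially zoned — fails.
(i) ≥50 ft from school — satisfied.
(ii) primary residence — satisfied.
(c): T AND T → true.
So (2) is satisfied (F OR F OR T).
(a) not (safety training) — not met.
(i) not (food handler cert.) — satisfied.
(ii) prior license ≥ 11 yr — satisfied.
(b) = T AND T = true.
(c) ≤ 15 units — not satisfied.
So (3) is satisfied (F OR T OR F).
So Overall is satisfied (T AND T AND T).

Yes — granted.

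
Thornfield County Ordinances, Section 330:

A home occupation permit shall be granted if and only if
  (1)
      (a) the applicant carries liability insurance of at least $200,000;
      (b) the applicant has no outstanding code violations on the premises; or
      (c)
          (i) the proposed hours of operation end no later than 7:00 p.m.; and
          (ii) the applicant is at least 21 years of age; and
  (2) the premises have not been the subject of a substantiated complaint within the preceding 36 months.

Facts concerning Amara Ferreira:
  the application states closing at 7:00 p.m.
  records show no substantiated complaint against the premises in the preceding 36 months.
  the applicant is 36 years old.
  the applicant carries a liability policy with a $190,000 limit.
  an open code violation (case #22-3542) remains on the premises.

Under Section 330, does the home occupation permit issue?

(a) insurance ≥ $200,000 — not met.
(b) no code violations — not met.
(i) closes by 7 p.m. — satisfied.
(ii) age ≥ 21 — met.
So (c) is satisfied (T AND T).
So (1) is satisfied (F OR F OR T).
(2) no complaint in 36 mo. — met.
Overall = T AND T = true.

Yes — granted.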